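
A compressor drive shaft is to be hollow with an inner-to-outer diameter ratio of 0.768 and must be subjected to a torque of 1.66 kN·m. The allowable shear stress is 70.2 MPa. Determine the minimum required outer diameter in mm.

56.9 mm

For a hollow shaft with d_i/d_o = 0.768: τ_max = 16T/(π d_o³ (1−k⁴)), so d_o = [16T/(π τ_allow (1−k⁴))]^(1/3) = [16·1660/(π·7.02×10^7·0.6521)]^(1/3) = 0.05695 m.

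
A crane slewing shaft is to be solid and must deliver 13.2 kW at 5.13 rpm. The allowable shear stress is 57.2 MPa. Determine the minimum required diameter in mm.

ω = 2π·5.13/60 = 0.5372 rad/s, so T = P/ω = 13.2×10³ / 0.5372 = 24570 N·m.
For a solid shaft τ_max = 16T/(πd³), so d = (16T/(π τ_allow))^(1/3) = (16·24570/(π·5.72×10^7))^(1/3) = 0.1298 m.

130 mm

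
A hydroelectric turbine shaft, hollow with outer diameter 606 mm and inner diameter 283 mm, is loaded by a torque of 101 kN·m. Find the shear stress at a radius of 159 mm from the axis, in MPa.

1.27 MPa

J = π(d_o⁴ − d_i⁴)/32 = π(0.606⁴ − 0.283⁴)/32 = 0.01261 m⁴.
Shear stress varies linearly with radius: τ = T·r/J = 101000 × 0.159 / 0.01261 = 1.273×10^6 Pa.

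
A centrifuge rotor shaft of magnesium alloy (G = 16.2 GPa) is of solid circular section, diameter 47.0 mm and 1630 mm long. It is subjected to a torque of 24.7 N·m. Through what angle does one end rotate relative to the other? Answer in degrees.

0.297°

J = πd⁴/32 = π(0.0470)⁴/32 = 4.791×10^-7 m⁴.
θ = T·L/(G·J) = 24.70 × 1.63 / (16.2×10⁹ × 4.791×10^-7) = 5.188×10^-3 rad.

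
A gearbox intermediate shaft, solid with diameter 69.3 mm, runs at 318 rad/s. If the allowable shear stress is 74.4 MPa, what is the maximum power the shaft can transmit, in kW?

1550 kW

J = πd⁴/32 = π(0.0693)⁴/32 = 2.264×10^-6 m⁴.
T_max = τ_allow·J/r = 7.44×10^7 × 2.264×10^-6 / 0.0347 = 4862 N·m.
ω = 318 rad/s, so P_max = T_max·ω = 1.546×10^6 W.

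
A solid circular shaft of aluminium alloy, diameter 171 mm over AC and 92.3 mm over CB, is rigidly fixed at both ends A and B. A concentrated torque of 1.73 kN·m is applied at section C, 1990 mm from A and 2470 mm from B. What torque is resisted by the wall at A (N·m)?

Compatibility: T_A·a/J_AC = T_B·b/J_CB with T_A + T_B = T₀.
J_AC = 8.39×10^-5 m⁴, J_CB = 7.13×10^-6 m⁴, so T_A = T₀·(J_AC/a)/((J_AC/a)+(J_CB/b)) = 1619 N·m, T_B = 110.7 N·m.

1620 N·m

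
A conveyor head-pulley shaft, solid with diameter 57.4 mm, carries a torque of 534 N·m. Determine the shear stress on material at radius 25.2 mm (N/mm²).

12.6 N/mm²

J = πd⁴/32 = π(0.0574)⁴/32 = 1.066×10^-6 m⁴.
Shear stress varies linearly with radius: τ = T·r/J = 534.0 × 0.0252 / 1.066×10^-6 = 1.263×10^7 Pa.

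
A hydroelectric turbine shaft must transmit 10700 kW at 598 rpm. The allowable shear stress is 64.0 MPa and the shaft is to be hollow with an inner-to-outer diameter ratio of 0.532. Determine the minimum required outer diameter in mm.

245 mm

ω = 2π·598/60 = 62.62 rad/s, so T = P/ω = 10700×10³ / 62.62 = 170900 N·m.
For a hollow shaft with d_i/d_o = 0.532: τ_max = 16T/(π d_o³ (1−k⁴)), so d_o = [16T/(π τ_allow (1−k⁴))]^(1/3) = [16·170900/(π·6.40×10^7·0.9199)]^(1/3) = 0.2454 m.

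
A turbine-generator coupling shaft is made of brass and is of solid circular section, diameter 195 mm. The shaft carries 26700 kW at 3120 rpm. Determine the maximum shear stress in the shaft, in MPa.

ω = 2π·3120/60 = 326.7 rad/s, so T = P/ω = 26700×10³ / 326.7 = 81720 N·m.
J = πd⁴/32 = π(0.195)⁴/32 = 1.420×10^-4 m⁴.
τ_max = T·r/J = 81720 × 0.0975 / 1.420×10^-4 = 5.613×10^7 Pa.

56.1 MPa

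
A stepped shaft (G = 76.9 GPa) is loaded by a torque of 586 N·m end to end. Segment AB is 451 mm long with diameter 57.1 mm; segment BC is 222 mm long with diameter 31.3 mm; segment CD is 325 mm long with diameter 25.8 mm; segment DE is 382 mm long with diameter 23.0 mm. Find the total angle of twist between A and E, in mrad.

J_AB = π(0.0571)⁴/32 = 1.04×10^-6 m⁴; J_BC = π(0.0313)⁴/32 = 9.42×10^-8 m⁴; J_CD = π(0.0258)⁴/32 = 4.35×10^-8 m⁴; J_DE = π(0.0230)⁴/32 = 2.75×10^-8 m⁴.
θ = (T/G)·Σ L_i/J_i = (586.0/76.9×10⁹)·(0.451/1.04×10^-6 + 0.222/9.42×10^-8 + 0.325/4.35×10^-8 + 0.382/2.75×10^-8) = 0.1841 rad.

184 mrad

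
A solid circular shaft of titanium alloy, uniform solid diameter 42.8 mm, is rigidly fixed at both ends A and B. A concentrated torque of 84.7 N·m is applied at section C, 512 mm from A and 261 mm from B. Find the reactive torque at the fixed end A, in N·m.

With uniform GJ and both ends fixed, compatibility θ_AC = θ_CB gives T_A·a = T_B·b, together with T_A + T_B = T₀.
T_A = T₀·b/(a+b) = 84.70·261/773.0 = 28.60 N·m; T_B = 56.10 N·m.

28.6 N·m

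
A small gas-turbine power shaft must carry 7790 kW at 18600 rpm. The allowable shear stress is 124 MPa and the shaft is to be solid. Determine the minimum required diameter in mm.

ω = 2π·18600/60 = 1948 rad/s, so T = P/ω = 7790×10³ / 1948 = 3999 N·m.
For a solid shaft τ_max = 16T/(πd³), so d = (16T/(π τ_allow))^(1/3) = (16·3999/(π·1.24×10^8))^(1/3) = 0.05477 m.

54.8 mm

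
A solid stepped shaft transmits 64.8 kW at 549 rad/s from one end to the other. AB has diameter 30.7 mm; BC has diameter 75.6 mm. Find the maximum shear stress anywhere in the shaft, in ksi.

ω = 549 rad/s, so T = P/ω = 64.8×10³ / 549.0 = 118.0 N·m.
Under the same torque, τ_max = 16T/(πd³) is largest where d is smallest — segment AB (d = 30.7 mm).
τ_max = 16·118.0/(π·(0.0307)³) = 2.078×10^7 Pa.

3.01 ksi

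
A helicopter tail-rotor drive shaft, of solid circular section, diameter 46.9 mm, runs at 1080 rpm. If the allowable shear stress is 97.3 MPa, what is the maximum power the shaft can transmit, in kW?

J = πd⁴/32 = π(0.0469)⁴/32 = 4.750×10^-7 m⁴.
T_max = τ_allow·J/r = 9.73×10^7 × 4.750×10^-7 / 0.0234 = 1971 N·m.
ω = 2π·1080/60 = 113.1 rad/s, so P_max = T_max·ω = 2.229×10^5 W.

223 kW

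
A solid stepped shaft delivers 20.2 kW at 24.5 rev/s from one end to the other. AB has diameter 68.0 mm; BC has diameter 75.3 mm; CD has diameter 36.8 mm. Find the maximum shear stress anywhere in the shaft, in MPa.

13.4 MPa

ω = 2π·24.5 = 153.9 rad/s, so T = P/ω = 20.2×10³ / 153.9 = 131.2 N·m.
Under the same torque, τ_max = 16T/(πd³) is largest where d is smallest — segment CD (d = 36.8 mm).
τ_max = 16·131.2/(π·(0.0368)³) = 1.341×10^7 Pa.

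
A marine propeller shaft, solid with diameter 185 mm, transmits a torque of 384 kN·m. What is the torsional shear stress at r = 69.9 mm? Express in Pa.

2.33e8 Pa

J = πd⁴/32 = π(0.185)⁴/32 = 1.150×10^-4 m⁴.
Shear stress varies linearly with radius: τ = T·r/J = 384000 × 0.0699 / 1.150×10^-4 = 2.334×10^8 Pa.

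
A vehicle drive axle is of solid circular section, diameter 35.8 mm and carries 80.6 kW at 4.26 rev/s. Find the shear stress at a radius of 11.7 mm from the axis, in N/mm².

218 N/mm²

ω = 2π·4.26 = 26.77 rad/s, so T = P/ω = 80.6×10³ / 26.77 = 3011 N·m.
J = πd⁴/32 = π(0.0358)⁴/32 = 1.613×10^-7 m⁴.
Shear stress varies linearly with radius: τ = T·r/J = 3011 × 0.0117 / 1.613×10^-7 = 2.185×10^8 Pa.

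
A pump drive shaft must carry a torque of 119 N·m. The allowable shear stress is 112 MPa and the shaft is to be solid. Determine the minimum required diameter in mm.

For a solid shaft τ_max = 16T/(πd³), so d = (16T/(π τ_allow))^(1/3) = (16·119.0/(π·1.12×10^8))^(1/3) = 0.01756 m.

17.6 mm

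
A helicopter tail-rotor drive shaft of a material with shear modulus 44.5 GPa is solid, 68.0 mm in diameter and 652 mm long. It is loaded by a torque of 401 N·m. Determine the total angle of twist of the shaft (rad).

J = πd⁴/32 = π(0.0680)⁴/32 = 2.099×10^-6 m⁴.
θ = T·L/(G·J) = 401.0 × 0.652 / (44.5×10⁹ × 2.099×10^-6) = 2.799×10^-3 rad.

0.00280 rad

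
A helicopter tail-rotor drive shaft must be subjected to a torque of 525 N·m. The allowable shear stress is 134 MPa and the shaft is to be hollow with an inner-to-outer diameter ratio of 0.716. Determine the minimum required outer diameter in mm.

For a hollow shaft with d_i/d_o = 0.716: τ_max = 16T/(π d_o³ (1−k⁴)), so d_o = [16T/(π τ_allow (1−k⁴))]^(1/3) = [16·525.0/(π·1.34×10^8·0.7372)]^(1/3) = 0.03002 m.

30.0 mm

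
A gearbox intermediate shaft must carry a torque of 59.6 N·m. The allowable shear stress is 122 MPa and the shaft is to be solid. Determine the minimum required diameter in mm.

13.6 mm

For a solid shaft τ_max = 16T/(πd³), so d = (16T/(π τ_allow))^(1/3) = (16·59.60/(π·1.22×10^8))^(1/3) = 0.01355 m.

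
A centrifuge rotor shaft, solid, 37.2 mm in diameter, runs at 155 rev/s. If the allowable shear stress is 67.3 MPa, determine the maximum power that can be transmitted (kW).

J = πd⁴/32 = π(0.0372)⁴/32 = 1.880×10^-7 m⁴.
T_max = τ_allow·J/r = 6.73×10^7 × 1.880×10^-7 / 0.0186 = 680.3 N·m.
ω = 2π·155 = 973.9 rad/s, so P_max = T_max·ω = 6.625×10^5 W.

662 kW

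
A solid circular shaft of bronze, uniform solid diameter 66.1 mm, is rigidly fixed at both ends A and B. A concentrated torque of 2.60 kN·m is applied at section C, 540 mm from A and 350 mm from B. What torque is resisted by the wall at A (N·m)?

With uniform GJ and both ends fixed, compatibility θ_AC = θ_CB gives T_A·a = T_B·b, together with T_A + T_B = T₀.
T_A = T₀·b/(a+b) = 2600·350/890.0 = 1022 N·m; T_B = 1578 N·m.

1020 N·m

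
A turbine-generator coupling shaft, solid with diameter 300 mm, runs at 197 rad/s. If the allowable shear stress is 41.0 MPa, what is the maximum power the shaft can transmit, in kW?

J = πd⁴/32 = π(0.300)⁴/32 = 7.952×10^-4 m⁴.
T_max = τ_allow·J/r = 4.10×10^7 × 7.952×10^-4 / 0.150 = 217400 N·m.
ω = 197 rad/s, so P_max = T_max·ω = 4.282×10^7 W.

42800 kW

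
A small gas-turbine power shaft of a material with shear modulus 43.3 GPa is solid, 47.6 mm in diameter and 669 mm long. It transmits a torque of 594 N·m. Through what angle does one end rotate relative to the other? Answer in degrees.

J = πd⁴/32 = π(0.0476)⁴/32 = 5.040×10^-7 m⁴.
θ = T·L/(G·J) = 594.0 × 0.669 / (43.3×10⁹ × 5.040×10^-7) = 0.01821 rad.

1.04°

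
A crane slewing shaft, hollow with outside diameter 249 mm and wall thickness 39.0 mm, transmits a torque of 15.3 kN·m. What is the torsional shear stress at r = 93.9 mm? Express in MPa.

4.90 MPa

J = π(d_o⁴ − d_i⁴)/32 = π(0.249⁴ − 0.171⁴)/32 = 2.935×10^-4 m⁴.
Shear stress varies linearly with radius: τ = T·r/J = 15300 × 0.0939 / 2.935×10^-4 = 4.896×10^6 Pa.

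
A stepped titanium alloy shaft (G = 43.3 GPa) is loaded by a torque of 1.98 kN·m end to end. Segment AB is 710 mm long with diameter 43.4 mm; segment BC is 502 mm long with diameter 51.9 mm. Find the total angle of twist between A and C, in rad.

0.125 rad

J_AB = π(0.0434)⁴/32 = 3.48×10^-7 m⁴; J_BC = π(0.0519)⁴/32 = 7.12×10^-7 m⁴.
θ = (T/G)·Σ L_i/J_i = (1980/43.3×10⁹)·(0.710/3.48×10^-7 + 0.502/7.12×10^-7) = 0.1254 rad.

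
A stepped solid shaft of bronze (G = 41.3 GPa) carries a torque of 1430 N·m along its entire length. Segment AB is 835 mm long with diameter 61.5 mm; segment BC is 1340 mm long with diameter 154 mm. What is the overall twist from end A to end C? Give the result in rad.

J_AB = π(0.0615)⁴/32 = 1.40×10^-6 m⁴; J_BC = π(0.154)⁴/32 = 5.52×10^-5 m⁴.
θ = (T/G)·Σ L_i/J_i = (1430/41.3×10⁹)·(0.835/1.40×10^-6 + 1.34/5.52×10^-5) = 0.02143 rad.

0.0214 rad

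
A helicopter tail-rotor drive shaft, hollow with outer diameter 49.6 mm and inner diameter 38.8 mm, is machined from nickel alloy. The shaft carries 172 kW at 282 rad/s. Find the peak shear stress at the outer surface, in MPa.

40.7 MPa

ω = 282 rad/s, so T = P/ω = 172×10³ / 282.0 = 609.9 N·m.
J = π(d_o⁴ − d_i⁴)/32 = π(0.0496⁴ − 0.0388⁴)/32 = 3.717×10^-7 m⁴.
τ_max = T·r/J = 609.9 × 0.0248 / 3.717×10^-7 = 4.070×10^7 Pa.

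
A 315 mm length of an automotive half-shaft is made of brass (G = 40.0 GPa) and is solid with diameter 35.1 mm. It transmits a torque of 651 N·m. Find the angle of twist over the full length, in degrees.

1.97°

J = πd⁴/32 = π(0.0351)⁴/32 = 1.490×10^-7 m⁴.
θ = T·L/(G·J) = 651.0 × 0.315 / (40.0×10⁹ × 1.490×10^-7) = 0.03440 rad.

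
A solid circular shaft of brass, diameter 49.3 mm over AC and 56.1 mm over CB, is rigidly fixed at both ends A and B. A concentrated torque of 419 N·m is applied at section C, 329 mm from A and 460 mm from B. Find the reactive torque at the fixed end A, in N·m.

191 N·m

Compatibility: T_A·a/J_AC = T_B·b/J_CB with T_A + T_B = T₀.
J_AC = 5.80×10^-7 m⁴, J_CB = 9.72×10^-7 m⁴, so T_A = T₀·(J_AC/a)/((J_AC/a)+(J_CB/b)) = 190.5 N·m, T_B = 228.5 N·m.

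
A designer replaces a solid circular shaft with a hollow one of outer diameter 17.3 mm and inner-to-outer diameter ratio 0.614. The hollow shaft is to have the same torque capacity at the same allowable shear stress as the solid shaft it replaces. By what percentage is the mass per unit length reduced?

Equal τ_max and T ⇒ the solid shaft needs d_s³ = d_o³(1−k⁴), so d_s = 17.3·(1−0.614⁴)^(1/3) = 16.44 mm.
Area ratio A_h/A_s = d_o²(1−k²)/d_s² = (1−k²)/(1−k⁴)^(2/3) = 0.6900.
Mass saving = 1 − 0.6900 = 31.0 %.

31.0 %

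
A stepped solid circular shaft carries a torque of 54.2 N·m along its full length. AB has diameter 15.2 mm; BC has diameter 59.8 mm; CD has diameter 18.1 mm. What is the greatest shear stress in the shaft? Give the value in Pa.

Under the same torque, τ_max = 16T/(πd³) is largest where d is smallest — segment AB (d = 15.2 mm).
τ_max = 16·54.20/(π·(0.0152)³) = 7.860×10^7 Pa.

7.86e7 Pa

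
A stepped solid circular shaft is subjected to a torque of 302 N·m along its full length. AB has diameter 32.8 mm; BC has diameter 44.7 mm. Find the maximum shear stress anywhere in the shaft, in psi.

6320 psi

Under the same torque, τ_max = 16T/(πd³) is largest where d is smallest — segment AB (d = 32.8 mm).
τ_max = 16·302.0/(π·(0.0328)³) = 4.359×10^7 Pa.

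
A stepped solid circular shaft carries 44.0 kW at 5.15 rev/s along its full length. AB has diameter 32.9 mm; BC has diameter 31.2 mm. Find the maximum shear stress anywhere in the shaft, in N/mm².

ω = 2π·5.15 = 32.36 rad/s, so T = P/ω = 44.0×10³ / 32.36 = 1360 N·m.
Under the same torque, τ_max = 16T/(πd³) is largest where d is smallest — segment BC (d = 31.2 mm).
τ_max = 16·1360/(π·(0.0312)³) = 2.280×10^8 Pa.

228 N/mm²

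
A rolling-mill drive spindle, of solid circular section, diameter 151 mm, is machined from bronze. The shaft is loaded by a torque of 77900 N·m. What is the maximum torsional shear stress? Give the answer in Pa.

1.15e8 Pa

J = πd⁴/32 = π(0.151)⁴/32 = 5.104×10^-5 m⁴.
τ_max = T·r/J = 77900 × 0.0755 / 5.104×10^-5 = 1.152×10^8 Pa.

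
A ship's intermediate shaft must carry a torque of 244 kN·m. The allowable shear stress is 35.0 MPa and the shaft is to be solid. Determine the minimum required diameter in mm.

329 mm

For a solid shaft τ_max = 16T/(πd³), so d = (16T/(π τ_allow))^(1/3) = (16·244000/(π·3.50×10^7))^(1/3) = 0.3287 m.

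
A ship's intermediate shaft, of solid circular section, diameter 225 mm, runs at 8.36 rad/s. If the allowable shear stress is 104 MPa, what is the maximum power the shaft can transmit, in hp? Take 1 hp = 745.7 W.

J = πd⁴/32 = π(0.225)⁴/32 = 2.516×10^-4 m⁴.
T_max = τ_allow·J/r = 1.04×10^8 × 2.516×10^-4 / 0.113 = 232600 N·m.
ω = 8.36 rad/s, so P_max = T_max·ω = 1.945×10^6 W.

2610 hp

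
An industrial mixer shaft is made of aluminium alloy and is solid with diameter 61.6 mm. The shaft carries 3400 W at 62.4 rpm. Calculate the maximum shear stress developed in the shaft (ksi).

1.64 ksi

ω = 2π·62.4/60 = 6.535 rad/s, so T = P/ω = 3400 / 6.535 = 520.3 N·m.
J = πd⁴/32 = π(0.0616)⁴/32 = 1.414×10^-6 m⁴.
τ_max = T·r/J = 520.3 × 0.0308 / 1.414×10^-6 = 1.134×10^7 Pa.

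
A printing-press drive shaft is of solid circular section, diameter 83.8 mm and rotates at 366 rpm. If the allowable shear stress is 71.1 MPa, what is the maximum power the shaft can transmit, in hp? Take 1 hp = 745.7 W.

422 hp

J = πd⁴/32 = π(0.0838)⁴/32 = 4.841×10^-6 m⁴.
T_max = τ_allow·J/r = 7.11×10^7 × 4.841×10^-6 / 0.0419 = 8215 N·m.
ω = 2π·366/60 = 38.33 rad/s, so P_max = T_max·ω = 3.149×10^5 W.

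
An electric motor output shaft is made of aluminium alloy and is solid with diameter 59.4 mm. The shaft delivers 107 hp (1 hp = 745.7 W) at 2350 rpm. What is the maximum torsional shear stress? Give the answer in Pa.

ω = 2π·2350/60 = 246.1 rad/s, so T = P/ω = 107×745.7 / 246.1 = 324.2 N·m.
J = πd⁴/32 = π(0.0594)⁴/32 = 1.222×10^-6 m⁴.
τ_max = T·r/J = 324.2 × 0.0297 / 1.222×10^-6 = 7.879×10^6 Pa.

7.88e6 Pa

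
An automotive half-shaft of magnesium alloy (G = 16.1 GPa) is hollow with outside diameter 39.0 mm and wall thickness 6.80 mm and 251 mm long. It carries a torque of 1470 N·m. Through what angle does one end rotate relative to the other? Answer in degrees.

7.05°

J = π(d_o⁴ − d_i⁴)/32 = π(0.0390⁴ − 0.0254⁴)/32 = 1.863×10^-7 m⁴.
θ = T·L/(G·J) = 1470 × 0.251 / (16.1×10⁹ × 1.863×10^-7) = 0.1230 rad.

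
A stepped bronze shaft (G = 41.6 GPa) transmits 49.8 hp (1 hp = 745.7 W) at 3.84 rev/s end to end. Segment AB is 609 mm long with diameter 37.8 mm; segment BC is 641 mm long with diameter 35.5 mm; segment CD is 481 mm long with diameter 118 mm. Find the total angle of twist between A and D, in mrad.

265 mrad

ω = 2π·3.84 = 24.13 rad/s, so T = P/ω = 49.8×745.7 / 24.13 = 1539 N·m.
J_AB = π(0.0378)⁴/32 = 2.00×10^-7 m⁴; J_BC = π(0.0355)⁴/32 = 1.56×10^-7 m⁴; J_CD = π(0.118)⁴/32 = 1.90×10^-5 m⁴.
θ = (T/G)·Σ L_i/J_i = (1539/41.6×10⁹)·(0.609/2.00×10^-7 + 0.641/1.56×10^-7 + 0.481/1.90×10^-5) = 0.2655 rad.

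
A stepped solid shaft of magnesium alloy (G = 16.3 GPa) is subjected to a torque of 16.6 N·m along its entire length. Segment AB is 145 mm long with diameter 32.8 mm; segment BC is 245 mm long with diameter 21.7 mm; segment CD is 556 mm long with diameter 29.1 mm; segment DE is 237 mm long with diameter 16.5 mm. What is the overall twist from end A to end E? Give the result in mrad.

54.0 mrad

J_AB = π(0.0328)⁴/32 = 1.14×10^-7 m⁴; J_BC = π(0.0217)⁴/32 = 2.18×10^-8 m⁴; J_CD = π(0.0291)⁴/32 = 7.04×10^-8 m⁴; J_DE = π(0.0165)⁴/32 = 7.28×10^-9 m⁴.
θ = (T/G)·Σ L_i/J_i = (16.60/16.3×10⁹)·(0.145/1.14×10^-7 + 0.245/2.18×10^-8 + 0.556/7.04×10^-8 + 0.237/7.28×10^-9) = 0.05397 rad.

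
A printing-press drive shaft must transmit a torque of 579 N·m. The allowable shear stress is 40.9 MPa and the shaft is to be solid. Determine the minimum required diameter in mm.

41.6 mm

For a solid shaft τ_max = 16T/(πd³), so d = (16T/(π τ_allow))^(1/3) = (16·579.0/(π·4.09×10^7))^(1/3) = 0.04162 m.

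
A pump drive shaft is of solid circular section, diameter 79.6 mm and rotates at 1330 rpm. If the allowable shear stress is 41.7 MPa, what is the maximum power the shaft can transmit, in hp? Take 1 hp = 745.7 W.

J = πd⁴/32 = π(0.0796)⁴/32 = 3.941×10^-6 m⁴.
T_max = τ_allow·J/r = 4.17×10^7 × 3.941×10^-6 / 0.0398 = 4130 N·m.
ω = 2π·1330/60 = 139.3 rad/s, so P_max = T_max·ω = 5.752×10^5 W.

771 hp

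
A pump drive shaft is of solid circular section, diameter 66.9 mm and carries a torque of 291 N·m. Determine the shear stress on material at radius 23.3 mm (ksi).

0.500 ksi

J = πd⁴/32 = π(0.0669)⁴/32 = 1.967×10^-6 m⁴.
Shear stress varies linearly with radius: τ = T·r/J = 291.0 × 0.0233 / 1.967×10^-6 = 3.448×10^6 Pa.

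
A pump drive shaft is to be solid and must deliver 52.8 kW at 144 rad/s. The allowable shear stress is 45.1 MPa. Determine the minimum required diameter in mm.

ω = 144 rad/s, so T = P/ω = 52.8×10³ / 144.0 = 366.7 N·m.
For a solid shaft τ_max = 16T/(πd³), so d = (16T/(π τ_allow))^(1/3) = (16·366.7/(π·4.51×10^7))^(1/3) = 0.03460 m.

34.6 mm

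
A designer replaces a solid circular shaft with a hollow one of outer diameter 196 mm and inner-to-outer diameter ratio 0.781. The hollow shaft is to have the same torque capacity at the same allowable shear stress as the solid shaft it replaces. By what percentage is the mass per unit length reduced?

46.8 %

Equal τ_max and T ⇒ the solid shaft needs d_s³ = d_o³(1−k⁴), so d_s = 196·(1−0.781⁴)^(1/3) = 167.8 mm.
Area ratio A_h/A_s = d_o²(1−k²)/d_s² = (1−k²)/(1−k⁴)^(2/3) = 0.5319.
Mass saving = 1 − 0.5319 = 46.8 %.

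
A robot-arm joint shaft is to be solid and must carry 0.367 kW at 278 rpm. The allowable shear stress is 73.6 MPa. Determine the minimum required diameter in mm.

9.55 mm

ω = 2π·278/60 = 29.11 rad/s, so T = P/ω = 0.367×10³ / 29.11 = 12.61 N·m.
For a solid shaft τ_max = 16T/(πd³), so d = (16T/(π τ_allow))^(1/3) = (16·12.61/(π·7.36×10^7))^(1/3) = 0.009555 m.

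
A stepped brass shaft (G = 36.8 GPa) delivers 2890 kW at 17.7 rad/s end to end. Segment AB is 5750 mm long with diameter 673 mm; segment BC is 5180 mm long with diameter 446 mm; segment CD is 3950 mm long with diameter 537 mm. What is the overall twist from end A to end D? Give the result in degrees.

ω = 17.7 rad/s, so T = P/ω = 2890×10³ / 17.70 = 163300 N·m.
J_AB = π(0.673)⁴/32 = 0.0201 m⁴; J_BC = π(0.446)⁴/32 = 3.88×10^-3 m⁴; J_CD = π(0.537)⁴/32 = 8.16×10^-3 m⁴.
θ = (T/G)·Σ L_i/J_i = (163300/36.8×10⁹)·(5.75/0.0201 + 5.18/3.88×10^-3 + 3.95/8.16×10^-3) = 9.330×10^-3 rad.

0.535°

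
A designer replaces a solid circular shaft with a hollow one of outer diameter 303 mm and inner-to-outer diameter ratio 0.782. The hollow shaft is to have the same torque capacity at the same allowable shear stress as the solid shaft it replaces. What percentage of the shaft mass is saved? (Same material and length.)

46.9 %

Equal τ_max and T ⇒ the solid shaft needs d_s³ = d_o³(1−k⁴), so d_s = 303·(1−0.782⁴)^(1/3) = 259.2 mm.
Area ratio A_h/A_s = d_o²(1−k²)/d_s² = (1−k²)/(1−k⁴)^(2/3) = 0.5308.
Mass saving = 1 − 0.5308 = 46.9 %.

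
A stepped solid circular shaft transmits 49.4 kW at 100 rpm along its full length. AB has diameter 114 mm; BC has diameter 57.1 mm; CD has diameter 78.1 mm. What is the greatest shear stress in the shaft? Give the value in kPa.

ω = 2π·100/60 = 10.47 rad/s, so T = P/ω = 49.4×10³ / 10.47 = 4717 N·m.
Under the same torque, τ_max = 16T/(πd³) is largest where d is smallest — segment BC (d = 57.1 mm).
τ_max = 16·4717/(π·(0.0571)³) = 1.291×10^8 Pa.

129000 kPa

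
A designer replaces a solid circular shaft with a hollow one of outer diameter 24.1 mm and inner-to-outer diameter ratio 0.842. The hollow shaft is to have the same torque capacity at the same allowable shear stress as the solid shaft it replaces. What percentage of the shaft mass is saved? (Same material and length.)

53.6 %

Equal τ_max and T ⇒ the solid shaft needs d_s³ = d_o³(1−k⁴), so d_s = 24.1·(1−0.842⁴)^(1/3) = 19.09 mm.
Area ratio A_h/A_s = d_o²(1−k²)/d_s² = (1−k²)/(1−k⁴)^(2/3) = 0.4636.
Mass saving = 1 − 0.4636 = 53.6 %.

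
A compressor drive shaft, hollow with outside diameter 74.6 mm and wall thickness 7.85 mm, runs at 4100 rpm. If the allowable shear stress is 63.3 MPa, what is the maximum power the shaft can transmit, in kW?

J = π(d_o⁴ − d_i⁴)/32 = π(0.0746⁴ − 0.0589⁴)/32 = 1.859×10^-6 m⁴.
T_max = τ_allow·J/r = 6.33×10^7 × 1.859×10^-6 / 0.0373 = 3155 N·m.
ω = 2π·4100/60 = 429.4 rad/s, so P_max = T_max·ω = 1.355×10^6 W.

1350 kW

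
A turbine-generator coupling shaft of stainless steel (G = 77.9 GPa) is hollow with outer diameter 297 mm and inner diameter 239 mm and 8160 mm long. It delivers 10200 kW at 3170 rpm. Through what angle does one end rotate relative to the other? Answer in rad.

ω = 2π·3170/60 = 332.0 rad/s, so T = P/ω = 10200×10³ / 332.0 = 30730 N·m.
J = π(d_o⁴ − d_i⁴)/32 = π(0.297⁴ − 0.239⁴)/32 = 4.436×10^-4 m⁴.
θ = T·L/(G·J) = 30730 × 8.16 / (77.9×10⁹ × 4.436×10^-4) = 7.256×10^-3 rad.

0.00726 rad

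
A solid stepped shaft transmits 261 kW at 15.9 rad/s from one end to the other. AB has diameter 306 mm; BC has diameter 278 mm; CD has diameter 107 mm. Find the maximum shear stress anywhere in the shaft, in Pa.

ω = 15.9 rad/s, so T = P/ω = 261×10³ / 15.90 = 16420 N·m.
Under the same torque, τ_max = 16T/(πd³) is largest where d is smallest — segment CD (d = 107 mm).
τ_max = 16·16420/(π·(0.107)³) = 6.824×10^7 Pa.

6.82e7 Pa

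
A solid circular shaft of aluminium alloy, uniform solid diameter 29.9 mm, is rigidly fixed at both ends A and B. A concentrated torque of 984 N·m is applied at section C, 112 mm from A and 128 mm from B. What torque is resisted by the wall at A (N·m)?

With uniform GJ and both ends fixed, compatibility θ_AC = θ_CB gives T_A·a = T_B·b, together with T_A + T_B = T₀.
T_A = T₀·b/(a+b) = 984.0·128/240.0 = 524.8 N·m; T_B = 459.2 N·m.

525 N·m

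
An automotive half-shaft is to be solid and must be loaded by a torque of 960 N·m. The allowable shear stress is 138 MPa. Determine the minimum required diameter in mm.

32.8 mm

For a solid shaft τ_max = 16T/(πd³), so d = (16T/(π τ_allow))^(1/3) = (16·960.0/(π·1.38×10^8))^(1/3) = 0.03284 m.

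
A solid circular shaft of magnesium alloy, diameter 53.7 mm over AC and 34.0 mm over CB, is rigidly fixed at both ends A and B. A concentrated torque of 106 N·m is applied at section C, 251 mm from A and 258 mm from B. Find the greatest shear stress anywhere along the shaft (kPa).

Compatibility: T_A·a/J_AC = T_B·b/J_CB with T_A + T_B = T₀.
J_AC = 8.16×10^-7 m⁴, J_CB = 1.31×10^-7 m⁴, so T_A = T₀·(J_AC/a)/((J_AC/a)+(J_CB/b)) = 91.67 N·m, T_B = 14.33 N·m.
τ in each portion: τ_AC = 3.01×10^6 Pa, τ_CB = 1.86×10^6 Pa; maximum is in AC.
τ_max = T_AC·r/J = 91.67·0.0269/8.16×10^-7 = 3.015×10^6 Pa.

3010 kPa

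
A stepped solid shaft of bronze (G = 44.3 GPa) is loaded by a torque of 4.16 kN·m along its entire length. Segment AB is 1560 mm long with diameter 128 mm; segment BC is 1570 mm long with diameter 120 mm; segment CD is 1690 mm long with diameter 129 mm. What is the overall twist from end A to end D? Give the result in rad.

J_AB = π(0.128)⁴/32 = 2.64×10^-5 m⁴; J_BC = π(0.120)⁴/32 = 2.04×10^-5 m⁴; J_CD = π(0.129)⁴/32 = 2.72×10^-5 m⁴.
θ = (T/G)·Σ L_i/J_i = (4160/44.3×10⁹)·(1.56/2.64×10^-5 + 1.57/2.04×10^-5 + 1.69/2.72×10^-5) = 0.01864 rad.

0.0186 rad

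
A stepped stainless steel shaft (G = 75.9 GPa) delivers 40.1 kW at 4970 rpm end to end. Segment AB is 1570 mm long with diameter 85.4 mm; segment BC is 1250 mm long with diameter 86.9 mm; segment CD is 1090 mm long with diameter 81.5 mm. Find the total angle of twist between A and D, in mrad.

0.787 mrad

ω = 2π·4970/60 = 520.5 rad/s, so T = P/ω = 40.1×10³ / 520.5 = 77.05 N·m.
J_AB = π(0.0854)⁴/32 = 5.22×10^-6 m⁴; J_BC = π(0.0869)⁴/32 = 5.60×10^-6 m⁴; J_CD = π(0.0815)⁴/32 = 4.33×10^-6 m⁴.
θ = (T/G)·Σ L_i/J_i = (77.05/75.9×10⁹)·(1.57/5.22×10^-6 + 1.25/5.60×10^-6 + 1.09/4.33×10^-6) = 7.873×10^-4 rad.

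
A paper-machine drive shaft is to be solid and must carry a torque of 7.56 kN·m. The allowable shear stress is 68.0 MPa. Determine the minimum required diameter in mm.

82.7 mm

For a solid shaft τ_max = 16T/(πd³), so d = (16T/(π τ_allow))^(1/3) = (16·7560/(π·6.80×10^7))^(1/3) = 0.08273 m.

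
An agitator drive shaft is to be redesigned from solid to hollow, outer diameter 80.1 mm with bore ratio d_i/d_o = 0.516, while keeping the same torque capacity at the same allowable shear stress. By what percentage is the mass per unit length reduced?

22.9 %

Equal τ_max and T ⇒ the solid shaft needs d_s³ = d_o³(1−k⁴), so d_s = 80.1·(1−0.516⁴)^(1/3) = 78.16 mm.
Area ratio A_h/A_s = d_o²(1−k²)/d_s² = (1−k²)/(1−k⁴)^(2/3) = 0.7706.
Mass saving = 1 − 0.7706 = 22.9 %.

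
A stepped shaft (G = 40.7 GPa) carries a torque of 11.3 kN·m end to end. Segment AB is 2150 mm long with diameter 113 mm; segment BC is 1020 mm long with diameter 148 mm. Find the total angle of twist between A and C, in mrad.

J_AB = π(0.113)⁴/32 = 1.60×10^-5 m⁴; J_BC = π(0.148)⁴/32 = 4.71×10^-5 m⁴.
θ = (T/G)·Σ L_i/J_i = (11300/40.7×10⁹)·(2.15/1.60×10^-5 + 1.02/4.71×10^-5) = 0.04330 rad.

43.3 mrad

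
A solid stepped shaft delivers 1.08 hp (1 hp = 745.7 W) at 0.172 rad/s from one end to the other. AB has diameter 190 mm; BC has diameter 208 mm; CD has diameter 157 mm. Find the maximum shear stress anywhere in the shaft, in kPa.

6160 kPa

ω = 0.172 rad/s, so T = P/ω = 1.08×745.7 / 0.1720 = 4682 N·m.
Under the same torque, τ_max = 16T/(πd³) is largest where d is smallest — segment CD (d = 157 mm).
τ_max = 16·4682/(π·(0.157)³) = 6.162×10^6 Pa.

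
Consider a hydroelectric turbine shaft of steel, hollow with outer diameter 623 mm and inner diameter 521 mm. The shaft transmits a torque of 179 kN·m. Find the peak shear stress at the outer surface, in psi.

1070 psi

J = π(d_o⁴ − d_i⁴)/32 = π(0.623⁴ − 0.521⁴)/32 = 7.556×10^-3 m⁴.
τ_max = T·r/J = 179000 × 0.311 / 7.556×10^-3 = 7.379×10^6 Pa.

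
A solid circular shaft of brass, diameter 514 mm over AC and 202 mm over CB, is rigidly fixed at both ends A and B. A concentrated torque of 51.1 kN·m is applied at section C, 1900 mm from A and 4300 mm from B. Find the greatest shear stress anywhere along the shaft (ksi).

0.275 ksi

Compatibility: T_A·a/J_AC = T_B·b/J_CB with T_A + T_B = T₀.
J_AC = 6.85×10^-3 m⁴, J_CB = 1.63×10^-4 m⁴, so T_A = T₀·(J_AC/a)/((J_AC/a)+(J_CB/b)) = 50570 N·m, T_B = 533.0 N·m.
τ in each portion: τ_AC = 1.90×10^6 Pa, τ_CB = 3.29×10^5 Pa; maximum is in AC.
τ_max = T_AC·r/J = 50570·0.257/6.85×10^-3 = 1.896×10^6 Pa.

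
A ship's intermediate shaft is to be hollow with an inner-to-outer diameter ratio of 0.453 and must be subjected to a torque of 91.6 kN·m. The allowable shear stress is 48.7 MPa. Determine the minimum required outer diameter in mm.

For a hollow shaft with d_i/d_o = 0.453: τ_max = 16T/(π d_o³ (1−k⁴)), so d_o = [16T/(π τ_allow (1−k⁴))]^(1/3) = [16·91600/(π·4.87×10^7·0.9579)]^(1/3) = 0.2154 m.

215 mm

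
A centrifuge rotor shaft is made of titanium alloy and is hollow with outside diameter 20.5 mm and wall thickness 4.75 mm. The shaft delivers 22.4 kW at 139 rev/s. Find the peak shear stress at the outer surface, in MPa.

ω = 2π·139 = 873.4 rad/s, so T = P/ω = 22.4×10³ / 873.4 = 25.65 N·m.
J = π(d_o⁴ − d_i⁴)/32 = π(0.0205⁴ − 0.0110⁴)/32 = 1.590×10^-8 m⁴.
τ_max = T·r/J = 25.65 × 0.0103 / 1.590×10^-8 = 1.653×10^7 Pa.

16.5 MPa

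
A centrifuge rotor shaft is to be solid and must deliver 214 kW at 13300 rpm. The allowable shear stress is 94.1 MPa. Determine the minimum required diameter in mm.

ω = 2π·13300/60 = 1393 rad/s, so T = P/ω = 214×10³ / 1393 = 153.7 N·m.
For a solid shaft τ_max = 16T/(πd³), so d = (16T/(π τ_allow))^(1/3) = (16·153.7/(π·9.41×10^7))^(1/3) = 0.02026 m.

20.3 mm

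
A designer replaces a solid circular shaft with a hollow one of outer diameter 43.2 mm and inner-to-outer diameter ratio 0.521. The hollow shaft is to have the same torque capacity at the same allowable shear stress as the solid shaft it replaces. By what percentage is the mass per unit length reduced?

23.3 %

Equal τ_max and T ⇒ the solid shaft needs d_s³ = d_o³(1−k⁴), so d_s = 43.2·(1−0.521⁴)^(1/3) = 42.11 mm.
Area ratio A_h/A_s = d_o²(1−k²)/d_s² = (1−k²)/(1−k⁴)^(2/3) = 0.7667.
Mass saving = 1 − 0.7667 = 23.3 %.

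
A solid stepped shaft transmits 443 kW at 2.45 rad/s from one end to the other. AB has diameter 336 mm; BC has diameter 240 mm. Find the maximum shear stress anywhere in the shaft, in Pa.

6.66e7 Pa

ω = 2.45 rad/s, so T = P/ω = 443×10³ / 2.450 = 180800 N·m.
Under the same torque, τ_max = 16T/(πd³) is largest where d is smallest — segment BC (d = 240 mm).
τ_max = 16·180800/(π·(0.240)³) = 6.662×10^7 Pa.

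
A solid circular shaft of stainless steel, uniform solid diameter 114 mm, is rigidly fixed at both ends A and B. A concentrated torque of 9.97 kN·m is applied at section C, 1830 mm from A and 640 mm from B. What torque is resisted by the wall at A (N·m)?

2580 N·m

With uniform GJ and both ends fixed, compatibility θ_AC = θ_CB gives T_A·a = T_B·b, together with T_A + T_B = T₀.
T_A = T₀·b/(a+b) = 9970·640/2470 = 2583 N·m; T_B = 7387 N·m.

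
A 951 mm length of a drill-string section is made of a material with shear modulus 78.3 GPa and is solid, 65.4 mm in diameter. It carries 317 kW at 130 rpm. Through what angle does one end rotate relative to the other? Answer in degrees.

9.02°

ω = 2π·130/60 = 13.61 rad/s, so T = P/ω = 317×10³ / 13.61 = 23290 N·m.
J = πd⁴/32 = π(0.0654)⁴/32 = 1.796×10^-6 m⁴.
θ = T·L/(G·J) = 23290 × 0.951 / (78.3×10⁹ × 1.796×10^-6) = 0.1575 rad.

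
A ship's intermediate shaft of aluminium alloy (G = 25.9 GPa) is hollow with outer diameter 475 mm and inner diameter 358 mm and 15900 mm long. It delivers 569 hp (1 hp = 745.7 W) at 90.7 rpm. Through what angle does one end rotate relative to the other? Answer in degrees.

ω = 2π·90.7/60 = 9.498 rad/s, so T = P/ω = 569×745.7 / 9.498 = 44670 N·m.
J = π(d_o⁴ − d_i⁴)/32 = π(0.475⁴ − 0.358⁴)/32 = 3.385×10^-3 m⁴.
θ = T·L/(G·J) = 44670 × 15.9 / (25.9×10⁹ × 3.385×10^-3) = 8.101×10^-3 rad.

0.464°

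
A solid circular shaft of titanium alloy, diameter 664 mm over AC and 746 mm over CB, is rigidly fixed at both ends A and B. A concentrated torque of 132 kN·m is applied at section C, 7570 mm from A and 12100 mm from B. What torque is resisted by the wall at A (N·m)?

66100 N·m

Compatibility: T_A·a/J_AC = T_B·b/J_CB with T_A + T_B = T₀.
J_AC = 0.0191 m⁴, J_CB = 0.0304 m⁴, so T_A = T₀·(J_AC/a)/((J_AC/a)+(J_CB/b)) = 66110 N·m, T_B = 65890 N·m.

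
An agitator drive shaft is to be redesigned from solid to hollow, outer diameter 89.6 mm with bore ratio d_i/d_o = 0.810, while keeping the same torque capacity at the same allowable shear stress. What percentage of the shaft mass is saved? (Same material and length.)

Equal τ_max and T ⇒ the solid shaft needs d_s³ = d_o³(1−k⁴), so d_s = 89.6·(1−0.810⁴)^(1/3) = 74.27 mm.
Area ratio A_h/A_s = d_o²(1−k²)/d_s² = (1−k²)/(1−k⁴)^(2/3) = 0.5005.
Mass saving = 1 − 0.5005 = 49.9 %.

49.9 %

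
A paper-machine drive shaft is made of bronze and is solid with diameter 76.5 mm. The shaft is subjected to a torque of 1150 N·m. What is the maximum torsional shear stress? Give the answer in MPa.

J = πd⁴/32 = π(0.0765)⁴/32 = 3.362×10^-6 m⁴.
τ_max = T·r/J = 1150 × 0.0382 / 3.362×10^-6 = 1.308×10^7 Pa.

13.1 MPa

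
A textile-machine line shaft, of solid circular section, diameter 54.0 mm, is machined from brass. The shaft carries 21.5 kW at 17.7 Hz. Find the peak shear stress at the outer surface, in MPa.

6.25 MPa

ω = 2π·17.7 = 111.2 rad/s, so T = P/ω = 21.5×10³ / 111.2 = 193.3 N·m.
J = πd⁴/32 = π(0.0540)⁴/32 = 8.348×10^-7 m⁴.
τ_max = T·r/J = 193.3 × 0.0270 / 8.348×10^-7 = 6.253×10^6 Pa.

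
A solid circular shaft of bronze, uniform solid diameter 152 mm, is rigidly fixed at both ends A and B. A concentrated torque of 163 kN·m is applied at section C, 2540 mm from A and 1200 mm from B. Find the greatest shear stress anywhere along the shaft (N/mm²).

With uniform GJ and both ends fixed, compatibility θ_AC = θ_CB gives T_A·a = T_B·b, together with T_A + T_B = T₀.
T_A = T₀·b/(a+b) = 163000·1200/3740 = 52300 N·m; T_B = 110700 N·m.
τ in each portion: τ_AC = 7.58×10^7 Pa, τ_CB = 1.61×10^8 Pa; maximum is in CB.
τ_max = T_CB·r/J = 110700·0.0760/5.24×10^-5 = 1.605×10^8 Pa.

161 N/mm²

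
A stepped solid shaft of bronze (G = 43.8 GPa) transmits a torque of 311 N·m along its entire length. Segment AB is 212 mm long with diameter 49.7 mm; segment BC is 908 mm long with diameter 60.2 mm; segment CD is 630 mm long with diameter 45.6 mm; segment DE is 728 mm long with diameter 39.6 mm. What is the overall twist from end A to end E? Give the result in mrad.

39.5 mrad

J_AB = π(0.0497)⁴/32 = 5.99×10^-7 m⁴; J_BC = π(0.0602)⁴/32 = 1.29×10^-6 m⁴; J_CD = π(0.0456)⁴/32 = 4.24×10^-7 m⁴; J_DE = π(0.0396)⁴/32 = 2.41×10^-7 m⁴.
θ = (T/G)·Σ L_i/J_i = (311.0/43.8×10⁹)·(0.212/5.99×10^-7 + 0.908/1.29×10^-6 + 0.630/4.24×10^-7 + 0.728/2.41×10^-7) = 0.03946 rad.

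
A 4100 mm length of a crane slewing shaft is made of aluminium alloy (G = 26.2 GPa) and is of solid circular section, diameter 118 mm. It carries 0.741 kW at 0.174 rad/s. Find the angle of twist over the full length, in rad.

0.0350 rad

ω = 0.174 rad/s, so T = P/ω = 0.741×10³ / 0.1740 = 4259 N·m.
J = πd⁴/32 = π(0.118)⁴/32 = 1.903×10^-5 m⁴.
θ = T·L/(G·J) = 4259 × 4.10 / (26.2×10⁹ × 1.903×10^-5) = 0.03501 rad.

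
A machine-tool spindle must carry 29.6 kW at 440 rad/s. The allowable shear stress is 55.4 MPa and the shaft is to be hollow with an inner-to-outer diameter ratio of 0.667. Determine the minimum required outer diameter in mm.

ω = 440 rad/s, so T = P/ω = 29.6×10³ / 440.0 = 67.27 N·m.
For a hollow shaft with d_i/d_o = 0.667: τ_max = 16T/(π d_o³ (1−k⁴)), so d_o = [16T/(π τ_allow (1−k⁴))]^(1/3) = [16·67.27/(π·5.54×10^7·0.8021)]^(1/3) = 0.01976 m.

19.8 mm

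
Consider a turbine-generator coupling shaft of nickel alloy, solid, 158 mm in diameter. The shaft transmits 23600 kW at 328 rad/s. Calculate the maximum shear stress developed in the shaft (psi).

ω = 328 rad/s, so T = P/ω = 23600×10³ / 328.0 = 71950 N·m.
J = πd⁴/32 = π(0.158)⁴/32 = 6.118×10^-5 m⁴.
τ_max = T·r/J = 71950 × 0.0790 / 6.118×10^-5 = 9.290×10^7 Pa.

13500 psi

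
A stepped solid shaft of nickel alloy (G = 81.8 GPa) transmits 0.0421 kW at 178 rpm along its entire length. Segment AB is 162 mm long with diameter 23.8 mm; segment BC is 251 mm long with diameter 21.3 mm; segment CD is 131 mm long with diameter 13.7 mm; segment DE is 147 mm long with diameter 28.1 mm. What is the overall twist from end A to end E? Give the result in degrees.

0.0915°

ω = 2π·178/60 = 18.64 rad/s, so T = P/ω = 0.0421×10³ / 18.64 = 2.259 N·m.
J_AB = π(0.0238)⁴/32 = 3.15×10^-8 m⁴; J_BC = π(0.0213)⁴/32 = 2.02×10^-8 m⁴; J_CD = π(0.0137)⁴/32 = 3.46×10^-9 m⁴; J_DE = π(0.0281)⁴/32 = 6.12×10^-8 m⁴.
θ = (T/G)·Σ L_i/J_i = (2.259/81.8×10⁹)·(0.162/3.15×10^-8 + 0.251/2.02×10^-8 + 0.131/3.46×10^-9 + 0.147/6.12×10^-8) = 1.597×10^-3 rad.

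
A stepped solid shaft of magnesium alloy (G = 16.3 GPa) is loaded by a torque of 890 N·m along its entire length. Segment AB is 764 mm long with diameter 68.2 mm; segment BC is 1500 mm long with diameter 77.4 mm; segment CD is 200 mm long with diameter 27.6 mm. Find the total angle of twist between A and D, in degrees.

13.4°

J_AB = π(0.0682)⁴/32 = 2.12×10^-6 m⁴; J_BC = π(0.0774)⁴/32 = 3.52×10^-6 m⁴; J_CD = π(0.0276)⁴/32 = 5.70×10^-8 m⁴.
θ = (T/G)·Σ L_i/J_i = (890.0/16.3×10⁹)·(0.764/2.12×10^-6 + 1.50/3.52×10^-6 + 0.200/5.70×10^-8) = 0.2346 rad.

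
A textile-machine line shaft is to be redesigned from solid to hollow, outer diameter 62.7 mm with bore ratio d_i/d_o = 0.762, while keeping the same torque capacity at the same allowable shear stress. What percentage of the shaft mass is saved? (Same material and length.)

Equal τ_max and T ⇒ the solid shaft needs d_s³ = d_o³(1−k⁴), so d_s = 62.7·(1−0.762⁴)^(1/3) = 54.67 mm.
Area ratio A_h/A_s = d_o²(1−k²)/d_s² = (1−k²)/(1−k⁴)^(2/3) = 0.5516.
Mass saving = 1 − 0.5516 = 44.8 %.

44.8 %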